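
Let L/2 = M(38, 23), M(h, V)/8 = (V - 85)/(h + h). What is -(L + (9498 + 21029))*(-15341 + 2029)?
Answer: 7717831680/19 ≈ 4.0620e+8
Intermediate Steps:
M(h, V) = 4*(-85 + V)/h (M(h, V) = 8*((V - 85)/(h + h)) = 8*((-85 + V)/((2*h))) = 8*((-85 + V)*(1/(2*h))) = 8*((-85 + V)/(2*h)) = 4*(-85 + V)/h)
L = -248/19 (L = 2*(4*(-85 + 23)/38) = 2*(4*(1/38)*(-62)) = 2*(-124/19) = -248/19 ≈ -13.053)
-(L + (9498 + 21029))*(-15341 + 2029) = -(-248/19 + (9498 + 21029))*(-15341 + 2029) = -(-248/19 + 30527)*(-13312) = -579765*(-13312)/19 = -1*(-7717831680/19) = 7717831680/19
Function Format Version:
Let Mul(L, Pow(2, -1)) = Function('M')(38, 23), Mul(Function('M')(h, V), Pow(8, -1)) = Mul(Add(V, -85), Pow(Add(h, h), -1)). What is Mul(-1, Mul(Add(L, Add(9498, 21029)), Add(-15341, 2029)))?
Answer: Rational(7717831680, 19) ≈ 4.0620e+8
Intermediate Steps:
Function('M')(h, V) = Mul(4, Pow(h, -1), Add(-85, V)) (Function('M')(h, V) = Mul(8, Mul(Add(V, -85), Pow(Add(h, h), -1))) = Mul(8, Mul(Add(-85, V), Pow(Mul(2, h), -1))) = Mul(8, Mul(Add(-85, V), Mul(Rational(1, 2), Pow(h, -1)))) = Mul(8, Mul(Rational(1, 2), Pow(h, -1), Add(-85, V))) = Mul(4, Pow(h, -1), Add(-85, V)))
L = Rational(-248, 19) (L = Mul(2, Mul(4, Pow(38, -1), Add(-85, 23))) = Mul(2, Mul(4, Rational(1, 38), -62)) = Mul(2, Rational(-124, 19)) = Rational(-248, 19) ≈ -13.053)
Mul(-1, Mul(Add(L, Add(9498, 21029)), Add(-15341, 2029))) = Mul(-1, Mul(Add(Rational(-248, 19), Add(9498, 21029)), Add(-15341, 2029))) = Mul(-1, Mul(Add(Rational(-248, 19), 30527), -13312)) = Mul(-1, Mul(Rational(579765, 19), -13312)) = Mul(-1, Rational(-7717831680, 19)) = Rational(7717831680, 19)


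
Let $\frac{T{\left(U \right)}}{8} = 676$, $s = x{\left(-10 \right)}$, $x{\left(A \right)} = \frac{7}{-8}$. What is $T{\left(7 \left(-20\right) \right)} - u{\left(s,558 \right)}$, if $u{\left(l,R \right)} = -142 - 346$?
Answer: $5896$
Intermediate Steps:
$x{\left(A \right)} = - \frac{7}{8}$ ($x{\left(A \right)} = 7 \left(- \frac{1}{8}\right) = - \frac{7}{8}$)
$s = - \frac{7}{8} \approx -0.875$
$u{\left(l,R \right)} = -488$ ($u{\left(l,R \right)} = -142 - 346 = -488$)
$T{\left(U \right)} = 5408$ ($T{\left(U \right)} = 8 \cdot 676 = 5408$)
$T{\left(7 \left(-20\right) \right)} - u{\left(s,558 \right)} = 5408 - -488 = 5408 + 488 = 5896$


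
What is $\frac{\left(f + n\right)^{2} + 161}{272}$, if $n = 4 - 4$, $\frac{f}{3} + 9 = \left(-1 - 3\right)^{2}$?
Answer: $\frac{301}{136} \approx 2.2132$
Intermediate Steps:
$f = 21$ ($f = -27 + 3 \left(-1 - 3\right)^{2} = -27 + 3 \left(-4\right)^{2} = -27 + 3 \cdot 16 = -27 + 48 = 21$)
$n = 0$
$\frac{\left(f + n\right)^{2} + 161}{272} = \frac{\left(21 + 0\right)^{2} + 161}{272} = \frac{21^{2} + 161}{272} = \frac{441 + 161}{272} = \frac{1}{272} \cdot 602 = \frac{301}{136}$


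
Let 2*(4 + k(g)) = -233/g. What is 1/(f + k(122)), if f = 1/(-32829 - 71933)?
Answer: -12780964/63328751 ≈ -0.20182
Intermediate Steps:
k(g) = -4 - 233/(2*g) (k(g) = -4 + (-233/g)/2 = -4 - 233/(2*g))
f = -1/104762 (f = 1/(-104762) = -1/104762 ≈ -9.5454e-6)
1/(f + k(122)) = 1/(-1/104762 + (-4 - 233/2/122)) = 1/(-1/104762 + (-4 - 233/2*1/122)) = 1/(-1/104762 + (-4 - 233/244)) = 1/(-1/104762 - 1209/244) = 1/(-63328751/12780964) = -12780964/63328751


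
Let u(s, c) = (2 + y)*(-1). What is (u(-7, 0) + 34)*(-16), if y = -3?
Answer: -560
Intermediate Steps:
u(s, c) = 1 (u(s, c) = (2 - 3)*(-1) = -1*(-1) = 1)
(u(-7, 0) + 34)*(-16) = (1 + 34)*(-16) = 35*(-16) = -560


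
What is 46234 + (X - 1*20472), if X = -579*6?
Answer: 22288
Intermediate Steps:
X = -3474
46234 + (X - 1*20472) = 46234 + (-3474 - 1*20472) = 46234 + (-3474 - 20472) = 46234 - 23946 = 22288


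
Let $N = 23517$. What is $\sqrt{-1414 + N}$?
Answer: $31 \sqrt{23} \approx 148.67$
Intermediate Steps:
$\sqrt{-1414 + N} = \sqrt{-1414 + 23517} = \sqrt{22103} = 31 \sqrt{23}$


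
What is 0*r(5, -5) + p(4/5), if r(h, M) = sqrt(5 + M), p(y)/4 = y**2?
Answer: 64/25 ≈ 2.5600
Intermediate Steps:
p(y) = 4*y**2
0*r(5, -5) + p(4/5) = 0*sqrt(5 - 5) + 4*(4/5)**2 = 0*sqrt(0) + 4*(4*(1/5))**2 = 0*0 + 4*(4/5)**2 = 0 + 4*(16/25) = 0 + 64/25 = 64/25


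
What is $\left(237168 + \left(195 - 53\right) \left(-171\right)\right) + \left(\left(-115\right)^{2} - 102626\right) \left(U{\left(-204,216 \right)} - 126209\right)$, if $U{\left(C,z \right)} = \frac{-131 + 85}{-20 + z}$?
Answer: $\frac{1105777578333}{98} \approx 1.1283 \cdot 10^{10}$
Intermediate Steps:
$U{\left(C,z \right)} = - \frac{46}{-20 + z}$
$\left(237168 + \left(195 - 53\right) \left(-171\right)\right) + \left(\left(-115\right)^{2} - 102626\right) \left(U{\left(-204,216 \right)} - 126209\right) = \left(237168 + \left(195 - 53\right) \left(-171\right)\right) + \left(\left(-115\right)^{2} - 102626\right) \left(- \frac{46}{-20 + 216} - 126209\right) = \left(237168 + 142 \left(-171\right)\right) + \left(13225 - 102626\right) \left(- \frac{46}{196} - 126209\right) = \left(237168 - 24282\right) - 89401 \left(\left(-46\right) \frac{1}{196} - 126209\right) = 212886 - 89401 \left(- \frac{23}{98} - 126209\right) = 212886 - - \frac{1105756715505}{98} = 212886 + \frac{1105756715505}{98} = \frac{1105777578333}{98}$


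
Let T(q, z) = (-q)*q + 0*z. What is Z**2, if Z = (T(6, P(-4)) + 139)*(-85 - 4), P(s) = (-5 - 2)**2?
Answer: 84033889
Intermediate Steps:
P(s) = 49 (P(s) = (-7)**2 = 49)
T(q, z) = -q**2 (T(q, z) = -q**2 + 0 = -q**2)
Z = -9167 (Z = (-1*6**2 + 139)*(-85 - 4) = (-1*36 + 139)*(-89) = (-36 + 139)*(-89) = 103*(-89) = -9167)
Z**2 = (-9167)**2 = 84033889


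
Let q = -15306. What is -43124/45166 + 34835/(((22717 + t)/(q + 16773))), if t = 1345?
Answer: 1153538982091/543392146 ≈ 2122.8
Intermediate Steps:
-43124/45166 + 34835/(((22717 + t)/(q + 16773))) = -43124/45166 + 34835/(((22717 + 1345)/(-15306 + 16773))) = -43124*1/45166 + 34835/((24062/1467)) = -21562/22583 + 34835/((24062*(1/1467))) = -21562/22583 + 34835/(24062/1467) = -21562/22583 + 34835*(1467/24062) = -21562/22583 + 51102945/24062 = 1153538982091/543392146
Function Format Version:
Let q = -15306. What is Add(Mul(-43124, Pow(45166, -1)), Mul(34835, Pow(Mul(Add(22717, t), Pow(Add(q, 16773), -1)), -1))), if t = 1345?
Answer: Rational(1153538982091, 543392146) ≈ 2122.8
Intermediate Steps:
Add(Mul(-43124, Pow(45166, -1)), Mul(34835, Pow(Mul(Add(22717, t), Pow(Add(q, 16773), -1)), -1))) = Add(Mul(-43124, Pow(45166, -1)), Mul(34835, Pow(Mul(Add(22717, 1345), Pow(Add(-15306, 16773), -1)), -1))) = Add(Mul(-43124, Rational(1, 45166)), Mul(34835, Pow(Mul(24062, Pow(1467, -1)), -1))) = Add(Rational(-21562, 22583), Mul(34835, Pow(Mul(24062, Rational(1, 1467)), -1))) = Add(Rational(-21562, 22583), Mul(34835, Pow(Rational(24062, 1467), -1))) = Add(Rational(-21562, 22583), Mul(34835, Rational(1467, 24062))) = Add(Rational(-21562, 22583), Rational(51102945, 24062)) = Rational(1153538982091, 543392146)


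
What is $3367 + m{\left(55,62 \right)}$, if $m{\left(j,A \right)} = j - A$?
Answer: $3360$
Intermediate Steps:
$3367 + m{\left(55,62 \right)} = 3367 + \left(55 - 62\right) = 3367 - 7 = 3360$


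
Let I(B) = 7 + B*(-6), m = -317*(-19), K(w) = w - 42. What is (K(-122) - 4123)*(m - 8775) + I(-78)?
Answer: 11798299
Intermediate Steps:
K(w) = -42 + w
m = 6023
I(B) = 7 - 6*B
(K(-122) - 4123)*(m - 8775) + I(-78) = ((-42 - 122) - 4123)*(6023 - 8775) + (7 - 6*(-78)) = (-164 - 4123)*(-2752) + (7 + 468) = -4287*(-2752) + 475 = 11797824 + 475 = 11798299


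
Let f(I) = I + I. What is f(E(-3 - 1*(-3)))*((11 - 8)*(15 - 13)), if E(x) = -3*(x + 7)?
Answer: -252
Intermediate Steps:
E(x) = -21 - 3*x (E(x) = -3*(7 + x) = -21 - 3*x)
f(I) = 2*I
f(E(-3 - 1*(-3)))*((11 - 8)*(15 - 13)) = (2*(-21 - 3*(-3 - 1*(-3))))*((11 - 8)*(15 - 13)) = (2*(-21 - 3*(-3 + 3)))*(3*2) = (2*(-21 - 3*0))*6 = (2*(-21 + 0))*6 = (2*(-21))*6 = -42*6 = -252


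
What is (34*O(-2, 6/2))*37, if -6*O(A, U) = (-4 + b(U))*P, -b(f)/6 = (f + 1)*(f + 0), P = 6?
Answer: 95608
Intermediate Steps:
b(f) = -6*f*(1 + f) (b(f) = -6*(f + 1)*(f + 0) = -6*(1 + f)*f = -6*f*(1 + f))
O(A, U) = 4 + 6*U*(1 + U) (O(A, U) = -(-4 - 6*U*(1 + U))*6/6 = -(-24 - 36*U*(1 + U))/6 = 4 + 6*U*(1 + U))
(34*O(-2, 6/2))*37 = (34*(4 + 6*(6/2)*(1 + 6/2)))*37 = (34*(4 + 6*(6*(½))*(1 + 6*(½))))*37 = (34*(4 + 6*3*(1 + 3)))*37 = (34*(4 + 6*3*4))*37 = (34*(4 + 72))*37 = (34*76)*37 = 2584*37 = 95608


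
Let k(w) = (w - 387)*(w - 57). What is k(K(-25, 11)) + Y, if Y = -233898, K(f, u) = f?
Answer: -200114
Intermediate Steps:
k(w) = (-387 + w)*(-57 + w)
k(K(-25, 11)) + Y = (22059 + (-25)² - 444*(-25)) - 233898 = (22059 + 625 + 11100) - 233898 = 33784 - 233898 = -200114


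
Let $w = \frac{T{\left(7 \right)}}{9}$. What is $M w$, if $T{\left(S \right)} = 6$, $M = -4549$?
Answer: $- \frac{9098}{3} \approx -3032.7$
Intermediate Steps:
$w = \frac{2}{3}$ ($w = \frac{6}{9} = 6 \cdot \frac{1}{9} = \frac{2}{3} \approx 0.66667$)
$M w = \left(-4549\right) \frac{2}{3} = - \frac{9098}{3}$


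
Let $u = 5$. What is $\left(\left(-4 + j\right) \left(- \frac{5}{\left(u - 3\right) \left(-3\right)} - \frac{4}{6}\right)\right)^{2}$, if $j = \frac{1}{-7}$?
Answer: $\frac{841}{1764} \approx 0.47676$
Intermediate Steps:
$j = - \frac{1}{7} \approx -0.14286$
$\left(\left(-4 + j\right) \left(- \frac{5}{\left(u - 3\right) \left(-3\right)} - \frac{4}{6}\right)\right)^{2} = \left(\left(-4 - \frac{1}{7}\right) \left(- \frac{5}{\left(5 - 3\right) \left(-3\right)} - \frac{4}{6}\right)\right)^{2} = \left(- \frac{29 \left(- \frac{5}{2 \left(-3\right)} - \frac{2}{3}\right)}{7}\right)^{2} = \left(- \frac{29 \left(- \frac{5}{-6} - \frac{2}{3}\right)}{7}\right)^{2} = \left(- \frac{29 \left(\left(-5\right) \left(- \frac{1}{6}\right) - \frac{2}{3}\right)}{7}\right)^{2} = \left(- \frac{29 \left(\frac{5}{6} - \frac{2}{3}\right)}{7}\right)^{2} = \left(\left(- \frac{29}{7}\right) \frac{1}{6}\right)^{2} = \left(- \frac{29}{42}\right)^{2} = \frac{841}{1764}$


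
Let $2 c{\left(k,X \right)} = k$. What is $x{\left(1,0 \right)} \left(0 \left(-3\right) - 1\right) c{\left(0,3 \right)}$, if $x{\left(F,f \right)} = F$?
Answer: $0$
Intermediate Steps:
$c{\left(k,X \right)} = \frac{k}{2}$
$x{\left(1,0 \right)} \left(0 \left(-3\right) - 1\right) c{\left(0,3 \right)} = 1 \left(0 \left(-3\right) - 1\right) \frac{1}{2} \cdot 0 = 1 \left(0 - 1\right) 0 = 1 \left(-1\right) 0 = \left(-1\right) 0 = 0$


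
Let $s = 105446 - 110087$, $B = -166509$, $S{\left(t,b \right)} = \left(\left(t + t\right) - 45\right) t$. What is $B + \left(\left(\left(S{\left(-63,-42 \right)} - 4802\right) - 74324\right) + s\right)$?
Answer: $-239503$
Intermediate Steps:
$S{\left(t,b \right)} = t \left(-45 + 2 t\right)$ ($S{\left(t,b \right)} = \left(2 t - 45\right) t = \left(-45 + 2 t\right) t = t \left(-45 + 2 t\right)$)
$s = -4641$
$B + \left(\left(\left(S{\left(-63,-42 \right)} - 4802\right) - 74324\right) + s\right) = -166509 - \left(83767 + 63 \left(-45 + 2 \left(-63\right)\right)\right) = -166509 - \left(83767 + 63 \left(-45 - 126\right)\right) = -166509 - 72994 = -239503$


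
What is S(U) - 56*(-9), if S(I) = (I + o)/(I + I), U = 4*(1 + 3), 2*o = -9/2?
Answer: 64567/128 ≈ 504.43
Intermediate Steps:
o = -9/4 (o = (-9/2)/2 = (-9*½)/2 = (½)*(-9/2) = -9/4 ≈ -2.2500)
U = 16 (U = 4*4 = 16)
S(I) = (-9/4 + I)/(2*I) (S(I) = (I - 9/4)/(I + I) = (-9/4 + I)/((2*I)) = (-9/4 + I)*(1/(2*I)) = (-9/4 + I)/(2*I))
S(U) - 56*(-9) = (⅛)*(-9 + 4*16)/16 - 56*(-9) = (⅛)*(1/16)*(-9 + 64) + 504 = (⅛)*(1/16)*55 + 504 = 55/128 + 504 = 64567/128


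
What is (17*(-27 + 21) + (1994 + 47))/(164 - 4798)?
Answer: -277/662 ≈ -0.41843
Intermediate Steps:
(17*(-27 + 21) + (1994 + 47))/(164 - 4798) = (17*(-6) + 2041)/(-4634) = (-102 + 2041)*(-1/4634) = 1939*(-1/4634) = -277/662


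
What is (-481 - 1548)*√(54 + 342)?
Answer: -12174*√11 ≈ -40377.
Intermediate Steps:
(-481 - 1548)*√(54 + 342) = -12174*√11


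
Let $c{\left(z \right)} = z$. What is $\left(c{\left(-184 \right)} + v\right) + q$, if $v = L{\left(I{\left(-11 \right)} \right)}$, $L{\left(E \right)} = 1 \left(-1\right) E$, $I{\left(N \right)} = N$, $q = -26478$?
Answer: $-26651$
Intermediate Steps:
$L{\left(E \right)} = - E$
$v = 11$ ($v = \left(-1\right) \left(-11\right) = 11$)
$\left(c{\left(-184 \right)} + v\right) + q = \left(-184 + 11\right) - 26478 = -173 - 26478 = -26651$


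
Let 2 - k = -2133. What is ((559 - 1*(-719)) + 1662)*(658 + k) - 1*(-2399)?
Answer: 8213819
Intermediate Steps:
k = 2135 (k = 2 - 1*(-2133) = 2 + 2133 = 2135)
((559 - 1*(-719)) + 1662)*(658 + k) - 1*(-2399) = ((559 - 1*(-719)) + 1662)*(658 + 2135) - 1*(-2399) = ((559 + 719) + 1662)*2793 + 2399 = (1278 + 1662)*2793 + 2399 = 2940*2793 + 2399 = 8211420 + 2399 = 8213819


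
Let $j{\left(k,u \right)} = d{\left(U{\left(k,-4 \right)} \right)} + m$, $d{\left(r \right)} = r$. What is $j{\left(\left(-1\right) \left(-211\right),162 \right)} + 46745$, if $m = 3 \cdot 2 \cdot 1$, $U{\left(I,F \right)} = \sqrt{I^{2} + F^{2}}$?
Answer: $46751 + \sqrt{44537} \approx 46962.0$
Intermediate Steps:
$U{\left(I,F \right)} = \sqrt{F^{2} + I^{2}}$
$m = 6$ ($m = 6 \cdot 1 = 6$)
$j{\left(k,u \right)} = 6 + \sqrt{16 + k^{2}}$ ($j{\left(k,u \right)} = \sqrt{\left(-4\right)^{2} + k^{2}} + 6 = \sqrt{16 + k^{2}} + 6 = 6 + \sqrt{16 + k^{2}}$)
$j{\left(\left(-1\right) \left(-211\right),162 \right)} + 46745 = \left(6 + \sqrt{16 + \left(\left(-1\right) \left(-211\right)\right)^{2}}\right) + 46745 = \left(6 + \sqrt{16 + 211^{2}}\right) + 46745 = \left(6 + \sqrt{16 + 44521}\right) + 46745 = \left(6 + \sqrt{44537}\right) + 46745 = 46751 + \sqrt{44537}$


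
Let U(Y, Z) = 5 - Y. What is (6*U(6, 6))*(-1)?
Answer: 6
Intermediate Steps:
(6*U(6, 6))*(-1) = (6*(5 - 1*6))*(-1) = (6*(5 - 6))*(-1) = (6*(-1))*(-1) = -6*(-1) = 6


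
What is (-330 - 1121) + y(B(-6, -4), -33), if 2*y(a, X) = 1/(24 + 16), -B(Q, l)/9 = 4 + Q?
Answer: -116079/80 ≈ -1451.0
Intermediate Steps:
B(Q, l) = -36 - 9*Q (B(Q, l) = -9*(4 + Q) = -36 - 9*Q)
y(a, X) = 1/80 (y(a, X) = 1/(2*(24 + 16)) = (1/2)/40 = (1/2)*(1/40) = 1/80)
(-330 - 1121) + y(B(-6, -4), -33) = (-330 - 1121) + 1/80 = -1451 + 1/80 = -116079/80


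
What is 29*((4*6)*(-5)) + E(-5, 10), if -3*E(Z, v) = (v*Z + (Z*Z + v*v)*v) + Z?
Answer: -11635/3 ≈ -3878.3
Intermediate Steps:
E(Z, v) = -Z/3 - Z*v/3 - v*(Z**2 + v**2)/3 (E(Z, v) = -((v*Z + (Z*Z + v*v)*v) + Z)/3 = -((Z*v + (Z**2 + v**2)*v) + Z)/3 = -((Z*v + v*(Z**2 + v**2)) + Z)/3 = -(Z + Z*v + v*(Z**2 + v**2))/3 = -Z/3 - Z*v/3 - v*(Z**2 + v**2)/3)
29*((4*6)*(-5)) + E(-5, 10) = 29*((4*6)*(-5)) + (-1/3*(-5) - 1/3*10**3 - 1/3*(-5)*10 - 1/3*10*(-5)**2) = 29*(24*(-5)) + (5/3 - 1/3*1000 + 50/3 - 1/3*10*25) = 29*(-120) + (5/3 - 1000/3 + 50/3 - 250/3) = -3480 - 1195/3 = -11635/3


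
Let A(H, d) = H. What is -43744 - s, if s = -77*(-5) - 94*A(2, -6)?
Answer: -43941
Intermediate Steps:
s = 197 (s = -77*(-5) - 94*2 = 385 - 188 = 197)
-43744 - s = -43744 - 1*197 = -43744 - 197 = -43941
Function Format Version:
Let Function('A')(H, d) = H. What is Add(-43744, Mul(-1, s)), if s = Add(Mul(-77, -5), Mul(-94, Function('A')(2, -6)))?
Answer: -43941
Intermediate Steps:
s = 197 (s = Add(Mul(-77, -5), Mul(-94, 2)) = Add(385, -188) = 197)
Add(-43744, Mul(-1, s)) = Add(-43744, Mul(-1, 197)) = Add(-43744, -197) = -43941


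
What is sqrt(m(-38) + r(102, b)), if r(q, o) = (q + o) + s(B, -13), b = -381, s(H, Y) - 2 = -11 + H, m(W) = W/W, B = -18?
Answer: I*sqrt(305) ≈ 17.464*I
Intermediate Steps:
m(W) = 1
s(H, Y) = -9 + H (s(H, Y) = 2 + (-11 + H) = -9 + H)
r(q, o) = -27 + o + q (r(q, o) = (q + o) + (-9 - 18) = (o + q) - 27 = -27 + o + q)
sqrt(m(-38) + r(102, b)) = sqrt(1 + (-27 - 381 + 102)) = sqrt(1 - 306) = sqrt(-305) = I*sqrt(305)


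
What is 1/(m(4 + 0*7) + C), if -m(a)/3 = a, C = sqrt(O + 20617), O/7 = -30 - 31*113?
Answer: -6/2129 - 11*I*sqrt(34)/4258 ≈ -0.0028182 - 0.015064*I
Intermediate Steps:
O = -24731 (O = 7*(-30 - 31*113) = 7*(-30 - 3503) = 7*(-3533) = -24731)
C = 11*I*sqrt(34) (C = sqrt(-24731 + 20617) = sqrt(-4114) = 11*I*sqrt(34) ≈ 64.141*I)
m(a) = -3*a
1/(m(4 + 0*7) + C) = 1/(-3*(4 + 0*7) + 11*I*sqrt(34)) = 1/(-3*(4 + 0) + 11*I*sqrt(34)) = 1/(-3*4 + 11*I*sqrt(34)) = 1/(-12 + 11*I*sqrt(34))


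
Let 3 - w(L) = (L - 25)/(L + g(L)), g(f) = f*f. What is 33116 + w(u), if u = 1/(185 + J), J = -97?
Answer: 3141103/89 ≈ 35293.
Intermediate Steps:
g(f) = f**2
u = 1/88 (u = 1/(185 - 97) = 1/88 ≈ 0.011364)
w(L) = 3 - (-25 + L)/(L + L**2) (w(L) = 3 - (L - 25)/(L + L**2) = 3 - (-25 + L)/(L + L**2))
33116 + w(u) = 33116 + (25 + 2*(1/88) + 3*(1/88)**2)/((1/88)*(1 + 1/88)) = 33116 + 88*(25 + 1/44 + 3*(1/7744))/(89/88) = 33116 + 88*(88/89)*(25 + 1/44 + 3/7744) = 33116 + 88*(88/89)*(193779/7744) = 33116 + 193779/89 = 3141103/89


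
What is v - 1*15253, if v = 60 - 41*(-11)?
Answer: -14742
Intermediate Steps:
v = 511 (v = 60 + 451 = 511)
v - 1*15253 = 511 - 1*15253 = 511 - 15253 = -14742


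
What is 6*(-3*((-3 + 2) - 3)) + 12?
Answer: 84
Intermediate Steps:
6*(-3*((-3 + 2) - 3)) + 12 = 6*(-3*(-1 - 3)) + 12 = 6*(-3*(-4)) + 12 = 6*12 + 12 = 72 + 12 = 84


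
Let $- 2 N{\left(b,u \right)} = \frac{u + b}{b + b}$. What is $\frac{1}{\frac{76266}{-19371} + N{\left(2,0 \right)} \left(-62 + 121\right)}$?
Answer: $- \frac{25828}{482651} \approx -0.053513$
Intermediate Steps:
$N{\left(b,u \right)} = - \frac{b + u}{4 b}$ ($N{\left(b,u \right)} = - \frac{\left(u + b\right) \frac{1}{b + b}}{2} = - \frac{\left(b + u\right) \frac{1}{2 b}}{2} = - \frac{\frac{1}{2} \frac{1}{b} \left(b + u\right)}{2} = - \frac{b + u}{4 b}$)
$\frac{1}{\frac{76266}{-19371} + N{\left(2,0 \right)} \left(-62 + 121\right)} = \frac{1}{\frac{76266}{-19371} + \frac{\left(-1\right) 2 - 0}{4 \cdot 2} \left(-62 + 121\right)} = \frac{1}{76266 \left(- \frac{1}{19371}\right) + \frac{1}{4} \cdot \frac{1}{2} \left(-2 + 0\right) 59} = \frac{1}{- \frac{25422}{6457} + \frac{1}{4} \cdot \frac{1}{2} \left(-2\right) 59} = \frac{1}{- \frac{25422}{6457} - \frac{59}{4}} = \frac{1}{- \frac{482651}{25828}} = - \frac{25828}{482651}$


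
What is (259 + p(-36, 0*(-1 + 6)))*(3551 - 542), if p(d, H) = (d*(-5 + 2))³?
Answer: 3791252739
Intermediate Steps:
p(d, H) = -27*d³ (p(d, H) = (d*(-3))³ = (-3*d)³ = -27*d³)
(259 + p(-36, 0*(-1 + 6)))*(3551 - 542) = (259 - 27*(-36)³)*(3551 - 542) = (259 - 27*(-46656))*3009 = (259 + 1259712)*3009 = 1259971*3009 = 3791252739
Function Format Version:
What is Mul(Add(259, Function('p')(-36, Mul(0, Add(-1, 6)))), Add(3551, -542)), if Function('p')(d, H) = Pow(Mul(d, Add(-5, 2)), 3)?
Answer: 3791252739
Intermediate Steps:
Function('p')(d, H) = Mul(-27, Pow(d, 3)) (Function('p')(d, H) = Pow(Mul(d, -3), 3) = Pow(Mul(-3, d), 3) = Mul(-27, Pow(d, 3)))
Mul(Add(259, Function('p')(-36, Mul(0, Add(-1, 6)))), Add(3551, -542)) = Mul(Add(259, Mul(-27, Pow(-36, 3))), Add(3551, -542)) = Mul(Add(259, Mul(-27, -46656)), 3009) = Mul(Add(259, 1259712), 3009) = Mul(1259971, 3009) = 3791252739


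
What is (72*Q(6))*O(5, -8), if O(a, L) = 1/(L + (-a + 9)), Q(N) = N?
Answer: -108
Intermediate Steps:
O(a, L) = 1/(9 + L - a) (O(a, L) = 1/(L + (9 - a)) = 1/(9 + L - a))
(72*Q(6))*O(5, -8) = (72*6)/(9 - 8 - 1*5) = 432/(9 - 8 - 5) = 432/(-4) = 432*(-¼) = -108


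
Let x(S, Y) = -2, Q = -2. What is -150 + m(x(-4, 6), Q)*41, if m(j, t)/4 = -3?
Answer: -642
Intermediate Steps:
m(j, t) = -12 (m(j, t) = 4*(-3) = -12)
-150 + m(x(-4, 6), Q)*41 = -150 - 12*41 = -150 - 492 = -642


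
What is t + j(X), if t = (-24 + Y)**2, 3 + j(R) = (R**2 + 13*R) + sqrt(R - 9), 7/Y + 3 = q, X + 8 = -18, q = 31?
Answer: 14385/16 + I*sqrt(35) ≈ 899.06 + 5.9161*I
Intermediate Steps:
X = -26 (X = -8 - 18 = -26)
Y = 1/4 (Y = 7/(-3 + 31) = 7/28 = 7*(1/28) = 1/4 ≈ 0.25000)
j(R) = -3 + R**2 + sqrt(-9 + R) + 13*R (j(R) = -3 + ((R**2 + 13*R) + sqrt(R - 9)) = -3 + ((R**2 + 13*R) + sqrt(-9 + R)) = -3 + (R**2 + sqrt(-9 + R) + 13*R) = -3 + R**2 + sqrt(-9 + R) + 13*R)
t = 9025/16 (t = (-24 + 1/4)**2 = (-95/4)**2 = 9025/16 ≈ 564.06)
t + j(X) = 9025/16 + (-3 + (-26)**2 + sqrt(-9 - 26) + 13*(-26)) = 9025/16 + (-3 + 676 + sqrt(-35) - 338) = 9025/16 + (-3 + 676 + I*sqrt(35) - 338) = 9025/16 + (335 + I*sqrt(35)) = 14385/16 + I*sqrt(35)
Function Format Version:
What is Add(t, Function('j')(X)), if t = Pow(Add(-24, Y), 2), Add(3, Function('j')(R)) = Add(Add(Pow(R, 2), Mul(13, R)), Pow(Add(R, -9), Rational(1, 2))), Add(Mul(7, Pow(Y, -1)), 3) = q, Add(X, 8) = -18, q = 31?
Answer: Add(Rational(14385, 16), Mul(I, Pow(35, Rational(1, 2)))) ≈ Add(899.06, Mul(5.9161, I))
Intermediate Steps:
X = -26 (X = Add(-8, -18) = -26)
Y = Rational(1, 4) (Y = Mul(7, Pow(Add(-3, 31), -1)) = Mul(7, Pow(28, -1)) = Mul(7, Rational(1, 28)) = Rational(1, 4) ≈ 0.25000)
Function('j')(R) = Add(-3, Pow(R, 2), Pow(Add(-9, R), Rational(1, 2)), Mul(13, R)) (Function('j')(R) = Add(-3, Add(Add(Pow(R, 2), Mul(13, R)), Pow(Add(R, -9), Rational(1, 2)))) = Add(-3, Add(Add(Pow(R, 2), Mul(13, R)), Pow(Add(-9, R), Rational(1, 2)))) = Add(-3, Add(Pow(R, 2), Pow(Add(-9, R), Rational(1, 2)), Mul(13, R))) = Add(-3, Pow(R, 2), Pow(Add(-9, R), Rational(1, 2)), Mul(13, R)))
t = Rational(9025, 16) (t = Pow(Add(-24, Rational(1, 4)), 2) = Pow(Rational(-95, 4), 2) = Rational(9025, 16) ≈ 564.06)
Add(t, Function('j')(X)) = Add(Rational(9025, 16), Add(-3, Pow(-26, 2), Pow(Add(-9, -26), Rational(1, 2)), Mul(13, -26))) = Add(Rational(9025, 16), Add(-3, 676, Pow(-35, Rational(1, 2)), -338)) = Add(Rational(9025, 16), Add(-3, 676, Mul(I, Pow(35, Rational(1, 2))), -338)) = Add(Rational(9025, 16), Add(335, Mul(I, Pow(35, Rational(1, 2))))) = Add(Rational(14385, 16), Mul(I, Pow(35, Rational(1, 2))))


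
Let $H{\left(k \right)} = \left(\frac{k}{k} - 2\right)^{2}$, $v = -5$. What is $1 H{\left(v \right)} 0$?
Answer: $0$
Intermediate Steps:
$H{\left(k \right)} = 1$ ($H{\left(k \right)} = \left(1 - 2\right)^{2} = \left(-1\right)^{2} = 1$)
$1 H{\left(v \right)} 0 = 1 \cdot 1 \cdot 0 = 1 \cdot 0 = 0$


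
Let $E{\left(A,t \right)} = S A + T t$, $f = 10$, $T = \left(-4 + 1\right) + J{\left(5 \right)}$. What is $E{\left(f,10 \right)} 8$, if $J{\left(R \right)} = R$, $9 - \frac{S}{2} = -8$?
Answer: $2880$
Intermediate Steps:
$S = 34$ ($S = 18 - -16 = 18 + 16 = 34$)
$T = 2$ ($T = \left(-4 + 1\right) + 5 = -3 + 5 = 2$)
$E{\left(A,t \right)} = 2 t + 34 A$ ($E{\left(A,t \right)} = 34 A + 2 t = 2 t + 34 A$)
$E{\left(f,10 \right)} 8 = \left(2 \cdot 10 + 34 \cdot 10\right) 8 = \left(20 + 340\right) 8 = 360 \cdot 8 = 2880$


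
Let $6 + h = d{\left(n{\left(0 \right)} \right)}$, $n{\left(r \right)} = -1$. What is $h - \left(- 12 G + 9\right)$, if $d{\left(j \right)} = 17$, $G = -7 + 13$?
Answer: $74$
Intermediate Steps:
$G = 6$
$h = 11$ ($h = -6 + 17 = 11$)
$h - \left(- 12 G + 9\right) = 11 - \left(\left(-12\right) 6 + 9\right) = 11 - \left(-72 + 9\right) = 11 - -63 = 11 + 63 = 74$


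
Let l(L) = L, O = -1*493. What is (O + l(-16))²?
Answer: 259081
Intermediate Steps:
O = -493
(O + l(-16))² = (-493 - 16)² = (-509)² = 259081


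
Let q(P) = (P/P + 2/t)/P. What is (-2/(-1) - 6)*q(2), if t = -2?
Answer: 0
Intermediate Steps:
q(P) = 0 (q(P) = (P/P + 2/(-2))/P = (1 + 2*(-½))/P = (1 - 1)/P = 0/P = 0)
(-2/(-1) - 6)*q(2) = (-2/(-1) - 6)*0 = (-2*(-1) - 6)*0 = (2 - 6)*0 = -4*0 = 0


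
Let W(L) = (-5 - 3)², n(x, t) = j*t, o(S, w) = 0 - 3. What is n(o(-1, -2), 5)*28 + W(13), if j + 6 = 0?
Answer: -776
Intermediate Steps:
o(S, w) = -3
j = -6 (j = -6 + 0 = -6)
n(x, t) = -6*t
W(L) = 64 (W(L) = (-8)² = 64)
n(o(-1, -2), 5)*28 + W(13) = -6*5*28 + 64 = -30*28 + 64 = -840 + 64 = -776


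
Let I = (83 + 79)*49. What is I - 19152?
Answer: -11214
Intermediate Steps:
I = 7938 (I = 162*49 = 7938)
I - 19152 = 7938 - 19152 = -11214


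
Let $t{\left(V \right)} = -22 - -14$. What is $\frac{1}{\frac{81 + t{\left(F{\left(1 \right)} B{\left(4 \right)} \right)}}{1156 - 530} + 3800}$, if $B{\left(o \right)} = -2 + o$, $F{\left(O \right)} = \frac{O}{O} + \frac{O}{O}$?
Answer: $\frac{626}{2378873} \approx 0.00026315$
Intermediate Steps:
$F{\left(O \right)} = 2$ ($F{\left(O \right)} = 1 + 1 = 2$)
$t{\left(V \right)} = -8$ ($t{\left(V \right)} = -22 + 14 = -8$)
$\frac{1}{\frac{81 + t{\left(F{\left(1 \right)} B{\left(4 \right)} \right)}}{1156 - 530} + 3800} = \frac{1}{\frac{81 - 8}{1156 - 530} + 3800} = \frac{1}{\frac{73}{626} + 3800} = \frac{1}{\frac{2378873}{626}} = \frac{626}{2378873}$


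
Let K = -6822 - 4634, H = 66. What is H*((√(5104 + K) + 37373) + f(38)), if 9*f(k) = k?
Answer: 7400690/3 + 264*I*√397 ≈ 2.4669e+6 + 5260.2*I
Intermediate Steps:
f(k) = k/9
K = -11456
H*((√(5104 + K) + 37373) + f(38)) = 66*((√(5104 - 11456) + 37373) + (⅑)*38) = 66*((√(-6352) + 37373) + 38/9) = 66*((4*I*√397 + 37373) + 38/9) = 66*((37373 + 4*I*√397) + 38/9) = 66*(336395/9 + 4*I*√397) = 7400690/3 + 264*I*√397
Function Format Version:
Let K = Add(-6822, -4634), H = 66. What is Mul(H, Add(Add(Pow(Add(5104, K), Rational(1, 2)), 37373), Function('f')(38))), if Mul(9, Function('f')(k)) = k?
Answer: Add(Rational(7400690, 3), Mul(264, I, Pow(397, Rational(1, 2)))) ≈ Add(2.4669e+6, Mul(5260.2, I))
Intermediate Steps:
Function('f')(k) = Mul(Rational(1, 9), k)
K = -11456
Mul(H, Add(Add(Pow(Add(5104, K), Rational(1, 2)), 37373), Function('f')(38))) = Mul(66, Add(Add(Pow(Add(5104, -11456), Rational(1, 2)), 37373), Mul(Rational(1, 9), 38))) = Mul(66, Add(Add(Pow(-6352, Rational(1, 2)), 37373), Rational(38, 9))) = Mul(66, Add(Add(Mul(4, I, Pow(397, Rational(1, 2))), 37373), Rational(38, 9))) = Mul(66, Add(Add(37373, Mul(4, I, Pow(397, Rational(1, 2)))), Rational(38, 9))) = Mul(66, Add(Rational(336395, 9), Mul(4, I, Pow(397, Rational(1, 2))))) = Add(Rational(7400690, 3), Mul(264, I, Pow(397, Rational(1, 2))))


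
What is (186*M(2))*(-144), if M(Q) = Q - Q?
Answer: 0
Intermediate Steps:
M(Q) = 0
(186*M(2))*(-144) = (186*0)*(-144) = 0*(-144) = 0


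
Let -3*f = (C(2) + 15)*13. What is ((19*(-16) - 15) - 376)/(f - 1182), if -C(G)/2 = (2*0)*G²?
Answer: 695/1247 ≈ 0.55734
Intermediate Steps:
C(G) = 0 (C(G) = -2*2*0*G² = -0*G² = -2*0 = 0)
f = -65 (f = -(0 + 15)*13/3 = -5*13 = -⅓*195 = -65)
((19*(-16) - 15) - 376)/(f - 1182) = ((19*(-16) - 15) - 376)/(-65 - 1182) = ((-304 - 15) - 376)/(-1247) = -(-319 - 376)/1247 = -1/1247*(-695) = 695/1247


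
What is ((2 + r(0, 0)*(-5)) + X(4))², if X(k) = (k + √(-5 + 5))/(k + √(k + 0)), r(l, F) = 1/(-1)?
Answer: 529/9 ≈ 58.778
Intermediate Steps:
r(l, F) = -1
X(k) = k/(k + √k) (X(k) = (k + √0)/(k + √k) = (k + 0)/(k + √k) = k/(k + √k))
((2 + r(0, 0)*(-5)) + X(4))² = ((2 - 1*(-5)) + 4/(4 + √4))² = ((2 + 5) + 4/(4 + 2))² = (7 + 4/6)² = (7 + 4*(⅙))² = (7 + ⅔)² = (23/3)² = 529/9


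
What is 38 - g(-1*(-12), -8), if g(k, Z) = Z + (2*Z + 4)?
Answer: 58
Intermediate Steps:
g(k, Z) = 4 + 3*Z (g(k, Z) = Z + (4 + 2*Z) = 4 + 3*Z)
38 - g(-1*(-12), -8) = 38 - (4 + 3*(-8)) = 38 - (4 - 24) = 38 - 1*(-20) = 38 + 20 = 58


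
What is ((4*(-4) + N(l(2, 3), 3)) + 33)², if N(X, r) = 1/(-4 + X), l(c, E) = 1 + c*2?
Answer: 324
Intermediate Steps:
l(c, E) = 1 + 2*c
((4*(-4) + N(l(2, 3), 3)) + 33)² = ((4*(-4) + 1/(-4 + (1 + 2*2))) + 33)² = ((-16 + 1/(-4 + (1 + 4))) + 33)² = ((-16 + 1/(-4 + 5)) + 33)² = ((-16 + 1/1) + 33)² = ((-16 + 1) + 33)² = (-15 + 33)² = 18² = 324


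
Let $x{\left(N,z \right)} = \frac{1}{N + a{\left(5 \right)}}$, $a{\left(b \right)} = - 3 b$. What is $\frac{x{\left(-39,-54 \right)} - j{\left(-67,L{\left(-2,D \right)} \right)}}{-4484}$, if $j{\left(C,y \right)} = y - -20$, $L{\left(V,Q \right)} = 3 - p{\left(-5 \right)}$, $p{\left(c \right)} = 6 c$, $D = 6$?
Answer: $\frac{2863}{242136} \approx 0.011824$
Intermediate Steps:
$L{\left(V,Q \right)} = 33$ ($L{\left(V,Q \right)} = 3 - 6 \left(-5\right) = 3 - -30 = 3 + 30 = 33$)
$j{\left(C,y \right)} = 20 + y$ ($j{\left(C,y \right)} = y + 20 = 20 + y$)
$x{\left(N,z \right)} = \frac{1}{-15 + N}$ ($x{\left(N,z \right)} = \frac{1}{N - 15} = \frac{1}{-15 + N}$)
$\frac{x{\left(-39,-54 \right)} - j{\left(-67,L{\left(-2,D \right)} \right)}}{-4484} = \frac{\frac{1}{-15 - 39} - \left(20 + 33\right)}{-4484} = \left(\frac{1}{-54} - 53\right) \left(- \frac{1}{4484}\right) = \left(- \frac{1}{54} - 53\right) \left(- \frac{1}{4484}\right) = \left(- \frac{2863}{54}\right) \left(- \frac{1}{4484}\right) = \frac{2863}{242136}$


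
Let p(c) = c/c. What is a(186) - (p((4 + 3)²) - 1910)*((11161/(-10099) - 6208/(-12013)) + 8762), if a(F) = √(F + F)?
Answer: 2029129953258437/121319287 + 2*√93 ≈ 1.6726e+7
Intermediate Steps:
p(c) = 1
a(F) = √2*√F (a(F) = √(2*F) = √2*√F)
a(186) - (p((4 + 3)²) - 1910)*((11161/(-10099) - 6208/(-12013)) + 8762) = √2*√186 - (1 - 1910)*((11161/(-10099) - 6208/(-12013)) + 8762) = 2*√93 - (-1909)*((11161*(-1/10099) - 6208*(-1/12013)) + 8762) = 2*√93 - (-1909)*((-11161/10099 + 6208/12013) + 8762) = 2*√93 - (-1909)*(-71382501/121319287 + 8762) = 2*√93 - (-1909)*1062928210193/121319287 = 2*√93 - 1*(-2029129953258437/121319287) = 2*√93 + 2029129953258437/121319287 = 2029129953258437/121319287 + 2*√93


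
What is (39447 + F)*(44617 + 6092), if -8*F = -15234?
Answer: 8387522145/4 ≈ 2.0969e+9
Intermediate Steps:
F = 7617/4 (F = -⅛*(-15234) = 7617/4 ≈ 1904.3)
(39447 + F)*(44617 + 6092) = (39447 + 7617/4)*(44617 + 6092) = (165405/4)*50709 = 8387522145/4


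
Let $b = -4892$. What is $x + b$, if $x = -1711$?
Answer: $-6603$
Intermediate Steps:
$x + b = -1711 - 4892 = -6603$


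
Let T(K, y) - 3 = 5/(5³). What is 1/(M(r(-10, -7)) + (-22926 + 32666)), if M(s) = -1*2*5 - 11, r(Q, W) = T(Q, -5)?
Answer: 1/9719 ≈ 0.00010289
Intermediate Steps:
T(K, y) = 76/25 (T(K, y) = 3 + 5/(5³) = 3 + 5/125 = 3 + 5*(1/125) = 3 + 1/25 = 76/25)
r(Q, W) = 76/25
M(s) = -21 (M(s) = -2*5 - 11 = -10 - 11 = -21)
1/(M(r(-10, -7)) + (-22926 + 32666)) = 1/(-21 + (-22926 + 32666)) = 1/(-21 + 9740) = 1/9719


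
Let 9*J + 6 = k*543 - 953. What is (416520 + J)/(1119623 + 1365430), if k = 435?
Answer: 3983926/22365477 ≈ 0.17813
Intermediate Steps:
J = 235246/9 (J = -⅔ + (435*543 - 953)/9 = -⅔ + (236205 - 953)/9 = -⅔ + (⅑)*235252 = -⅔ + 235252/9 = 235246/9 ≈ 26138.)
(416520 + J)/(1119623 + 1365430) = (416520 + 235246/9)/(1119623 + 1365430) = (3983926/9)/2485053 = (3983926/9)*(1/2485053) = 3983926/22365477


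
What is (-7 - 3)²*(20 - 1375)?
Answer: -135500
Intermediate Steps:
(-7 - 3)²*(20 - 1375) = (-10)²*(-1355) = 100*(-1355) = -135500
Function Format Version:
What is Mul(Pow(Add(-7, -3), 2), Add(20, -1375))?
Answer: -135500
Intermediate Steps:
Mul(Pow(Add(-7, -3), 2), Add(20, -1375)) = Mul(Pow(-10, 2), -1355) = Mul(100, -1355) = -135500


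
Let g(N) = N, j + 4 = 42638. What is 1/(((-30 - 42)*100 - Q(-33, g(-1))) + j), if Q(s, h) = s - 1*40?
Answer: 1/35507 ≈ 2.8163e-5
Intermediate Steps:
j = 42634 (j = -4 + 42638 = 42634)
Q(s, h) = -40 + s (Q(s, h) = s - 40 = -40 + s)
1/(((-30 - 42)*100 - Q(-33, g(-1))) + j) = 1/(((-30 - 42)*100 - (-40 - 33)) + 42634) = 1/((-72*100 - 1*(-73)) + 42634) = 1/((-7200 + 73) + 42634) = 1/(-7127 + 42634) = 1/35507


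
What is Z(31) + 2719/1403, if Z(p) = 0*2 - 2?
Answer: -87/1403 ≈ -0.062010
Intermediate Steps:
Z(p) = -2 (Z(p) = 0 - 2 = -2)
Z(31) + 2719/1403 = -2 + 2719/1403 = -87/1403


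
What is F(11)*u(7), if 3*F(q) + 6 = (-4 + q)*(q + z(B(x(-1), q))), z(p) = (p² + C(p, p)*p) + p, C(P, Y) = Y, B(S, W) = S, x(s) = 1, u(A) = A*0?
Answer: 0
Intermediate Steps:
u(A) = 0
z(p) = p + 2*p² (z(p) = (p² + p*p) + p = (p² + p²) + p = 2*p² + p = p + 2*p²)
F(q) = -2 + (-4 + q)*(3 + q)/3 (F(q) = -2 + ((-4 + q)*(q + 1*(1 + 2*1)))/3 = -2 + ((-4 + q)*(q + 1*(1 + 2)))/3 = -2 + ((-4 + q)*(q + 1*3))/3 = -2 + ((-4 + q)*(q + 3))/3 = -2 + ((-4 + q)*(3 + q))/3 = -2 + (-4 + q)*(3 + q)/3)
F(11)*u(7) = (-6 - ⅓*11 + (⅓)*11²)*0 = (-6 - 11/3 + (⅓)*121)*0 = (-6 - 11/3 + 121/3)*0 = (92/3)*0 = 0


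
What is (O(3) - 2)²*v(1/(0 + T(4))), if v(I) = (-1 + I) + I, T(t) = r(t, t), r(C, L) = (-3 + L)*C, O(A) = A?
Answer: -½ ≈ -0.50000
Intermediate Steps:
r(C, L) = C*(-3 + L)
T(t) = t*(-3 + t)
v(I) = -1 + 2*I
(O(3) - 2)²*v(1/(0 + T(4))) = (3 - 2)²*(-1 + 2/(0 + 4*(-3 + 4))) = 1²*(-1 + 2/(0 + 4*1)) = 1*(-1 + 2/(0 + 4)) = 1*(-1 + 2/4) = 1*(-1 + 2*(¼)) = 1*(-1 + ½) = 1*(-½) = -½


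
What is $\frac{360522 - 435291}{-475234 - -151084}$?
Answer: $\frac{24923}{108050} \approx 0.23066$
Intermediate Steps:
$\frac{360522 - 435291}{-475234 - -151084} = - \frac{74769}{-475234 + \left(-69107 + 220191\right)} = - \frac{74769}{-475234 + 151084} = - \frac{74769}{-324150} = \left(-74769\right) \left(- \frac{1}{324150}\right) = \frac{24923}{108050}$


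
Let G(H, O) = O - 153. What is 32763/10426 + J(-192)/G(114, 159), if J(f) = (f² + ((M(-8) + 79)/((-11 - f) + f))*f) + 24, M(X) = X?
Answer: 729137793/114686 ≈ 6357.7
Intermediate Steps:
G(H, O) = -153 + O
J(f) = 24 + f² - 71*f/11 (J(f) = (f² + ((-8 + 79)/((-11 - f) + f))*f) + 24 = (f² + (71/(-11))*f) + 24 = (f² + (71*(-1/11))*f) + 24 = (f² - 71*f/11) + 24 = 24 + f² - 71*f/11)
32763/10426 + J(-192)/G(114, 159) = 32763/10426 + (24 + (-192)² - 71/11*(-192))/(-153 + 159) = 32763*(1/10426) + (24 + 36864 + 13632/11)/6 = 32763/10426 + (419400/11)*(⅙) = 32763/10426 + 69900/11 = 729137793/114686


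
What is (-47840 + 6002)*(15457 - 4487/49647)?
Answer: -563263666928/871 ≈ -6.4669e+8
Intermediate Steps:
(-47840 + 6002)*(15457 - 4487/49647) = -41838*(15457 - 4487*1/49647) = -41838*(15457 - 4487/49647) = -41838*767389192/49647 = -563263666928/871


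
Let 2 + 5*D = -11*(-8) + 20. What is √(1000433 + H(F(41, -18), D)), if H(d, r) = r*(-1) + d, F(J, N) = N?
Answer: 7*√510405/5 ≈ 1000.2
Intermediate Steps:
D = 106/5 (D = -⅖ + (-11*(-8) + 20)/5 = -⅖ + (88 + 20)/5 = -⅖ + (⅕)*108 = -⅖ + 108/5 = 106/5 ≈ 21.200)
H(d, r) = d - r (H(d, r) = -r + d = d - r)
√(1000433 + H(F(41, -18), D)) = √(1000433 + (-18 - 1*106/5)) = √(1000433 + (-18 - 106/5)) = √(1000433 - 196/5) = √(5001969/5) = 7*√510405/5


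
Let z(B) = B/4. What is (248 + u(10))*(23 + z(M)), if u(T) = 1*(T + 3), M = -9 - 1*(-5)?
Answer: 5742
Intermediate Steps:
M = -4 (M = -9 + 5 = -4)
u(T) = 3 + T (u(T) = 1*(3 + T) = 3 + T)
z(B) = B/4 (z(B) = B*(¼) = B/4)
(248 + u(10))*(23 + z(M)) = (248 + (3 + 10))*(23 + (¼)*(-4)) = (248 + 13)*(23 - 1) = 261*22 = 5742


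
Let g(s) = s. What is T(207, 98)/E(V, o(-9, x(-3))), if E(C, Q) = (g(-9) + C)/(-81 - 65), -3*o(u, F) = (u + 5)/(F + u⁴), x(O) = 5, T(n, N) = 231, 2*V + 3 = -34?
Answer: 6132/5 ≈ 1226.4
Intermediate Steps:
V = -37/2 (V = -3/2 + (½)*(-34) = -3/2 - 17 = -37/2 ≈ -18.500)
o(u, F) = -(5 + u)/(3*(F + u⁴)) (o(u, F) = -(u + 5)/(3*(F + u⁴)) = -(5 + u)/(3*(F + u⁴)))
E(C, Q) = 9/146 - C/146 (E(C, Q) = (-9 + C)/(-81 - 65) = (-9 + C)/(-146) = (-9 + C)*(-1/146) = 9/146 - C/146)
T(207, 98)/E(V, o(-9, x(-3))) = 231/(9/146 - 1/146*(-37/2)) = 231/(9/146 + 37/292) = 231/(55/292) = 231*(292/55) = 6132/5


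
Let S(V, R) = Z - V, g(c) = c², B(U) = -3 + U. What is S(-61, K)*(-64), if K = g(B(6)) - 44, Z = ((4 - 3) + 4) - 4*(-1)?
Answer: -4480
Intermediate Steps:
Z = 9 (Z = (1 + 4) + 4 = 5 + 4 = 9)
K = -35 (K = (-3 + 6)² - 44 = 3² - 44 = 9 - 44 = -35)
S(V, R) = 9 - V
S(-61, K)*(-64) = (9 - 1*(-61))*(-64) = (9 + 61)*(-64) = 70*(-64) = -4480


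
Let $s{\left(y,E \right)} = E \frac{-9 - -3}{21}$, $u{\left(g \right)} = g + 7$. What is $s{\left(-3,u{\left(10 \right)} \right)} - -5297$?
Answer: $\frac{37045}{7} \approx 5292.1$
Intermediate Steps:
$u{\left(g \right)} = 7 + g$
$s{\left(y,E \right)} = - \frac{2 E}{7}$ ($s{\left(y,E \right)} = E \left(-9 + 3\right) \frac{1}{21} = E \left(\left(-6\right) \frac{1}{21}\right) = E \left(- \frac{2}{7}\right) = - \frac{2 E}{7}$)
$s{\left(-3,u{\left(10 \right)} \right)} - -5297 = - \frac{2 \left(7 + 10\right)}{7} - -5297 = \left(- \frac{2}{7}\right) 17 + 5297 = - \frac{34}{7} + 5297 = \frac{37045}{7}$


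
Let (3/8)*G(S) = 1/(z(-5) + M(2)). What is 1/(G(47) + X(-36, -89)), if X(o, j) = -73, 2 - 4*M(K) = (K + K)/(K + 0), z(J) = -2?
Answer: -3/223 ≈ -0.013453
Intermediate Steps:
M(K) = 0 (M(K) = 1/2 - (K + K)/(4*(K + 0)) = 1/2 - 2*K/(4*K) = 1/2 - 1/4*2 = 1/2 - 1/2 = 0)
G(S) = -4/3 (G(S) = 8/(3*(-2 + 0)) = (8/3)/(-2) = (8/3)*(-1/2) = -4/3)
1/(G(47) + X(-36, -89)) = 1/(-4/3 - 73) = 1/(-223/3) = -3/223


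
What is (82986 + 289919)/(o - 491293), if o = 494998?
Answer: 5737/57 ≈ 100.65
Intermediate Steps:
(82986 + 289919)/(o - 491293) = (82986 + 289919)/(494998 - 491293) = 372905/3705 = 372905*(1/3705) = 5737/57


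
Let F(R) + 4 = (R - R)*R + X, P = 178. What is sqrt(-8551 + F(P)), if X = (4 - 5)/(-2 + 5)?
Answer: I*sqrt(76998)/3 ≈ 92.495*I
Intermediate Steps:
X = -1/3 ≈ -0.33333
F(R) = -13/3 (F(R) = -4 + ((R - R)*R - 1/3) = -4 + (0*R - 1/3) = -4 + (0 - 1/3) = -4 - 1/3 = -13/3)
sqrt(-8551 + F(P)) = sqrt(-8551 - 13/3) = sqrt(-25666/3) = I*sqrt(76998)/3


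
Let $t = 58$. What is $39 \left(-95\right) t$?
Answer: $-214890$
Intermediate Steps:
$39 \left(-95\right) t = 39 \left(-95\right) 58 = \left(-3705\right) 58 = -214890$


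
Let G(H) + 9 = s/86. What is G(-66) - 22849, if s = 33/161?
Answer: -316491835/13846 ≈ -22858.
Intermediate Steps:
s = 33/161 (s = 33*(1/161) = 33/161 ≈ 0.20497)
G(H) = -124581/13846 (G(H) = -9 + (33/161)/86 = -9 + (33/161)*(1/86) = -9 + 33/13846 = -124581/13846)
G(-66) - 22849 = -124581/13846 - 22849 = -316491835/13846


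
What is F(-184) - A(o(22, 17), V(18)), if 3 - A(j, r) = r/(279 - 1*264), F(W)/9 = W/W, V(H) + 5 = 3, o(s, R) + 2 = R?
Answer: 88/15 ≈ 5.8667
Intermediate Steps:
o(s, R) = -2 + R
V(H) = -2 (V(H) = -5 + 3 = -2)
F(W) = 9 (F(W) = 9*(W/W) = 9*1 = 9)
A(j, r) = 3 - r/15 (A(j, r) = 3 - r/(279 - 1*264) = 3 - r/(279 - 264) = 3 - r/15)
F(-184) - A(o(22, 17), V(18)) = 9 - (3 - 1/15*(-2)) = 9 - (3 + 2/15) = 9 - 1*47/15 = 9 - 47/15 = 88/15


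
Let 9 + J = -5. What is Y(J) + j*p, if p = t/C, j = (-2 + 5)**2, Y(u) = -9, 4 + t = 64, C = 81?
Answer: -7/3 ≈ -2.3333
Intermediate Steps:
J = -14 (J = -9 - 5 = -14)
t = 60 (t = -4 + 64 = 60)
j = 9 (j = 3**2 = 9)
p = 20/27 (p = 60/81 = 60*(1/81) = 20/27 ≈ 0.74074)
Y(J) + j*p = -9 + 9*(20/27) = -9 + 20/3 = -7/3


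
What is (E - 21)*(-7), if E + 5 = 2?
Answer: 168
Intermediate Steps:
E = -3 (E = -5 + 2 = -3)
(E - 21)*(-7) = (-3 - 21)*(-7) = -24*(-7) = 168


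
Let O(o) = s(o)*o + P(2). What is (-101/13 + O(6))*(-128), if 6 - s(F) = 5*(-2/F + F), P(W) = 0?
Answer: 235904/13 ≈ 18146.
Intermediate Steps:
s(F) = 6 - 5*F + 10/F (s(F) = 6 - 5*(-2/F + F) = 6 - 5*(F - 2/F) = 6 - (-10/F + 5*F) = 6 + (-5*F + 10/F) = 6 - 5*F + 10/F)
O(o) = o*(6 - 5*o + 10/o) (O(o) = (6 - 5*o + 10/o)*o + 0 = o*(6 - 5*o + 10/o) + 0 = o*(6 - 5*o + 10/o))
(-101/13 + O(6))*(-128) = (-101/13 + (10 + 6*(6 - 5*6)))*(-128) = (-101*1/13 + (10 + 6*(6 - 30)))*(-128) = (-101/13 + (10 + 6*(-24)))*(-128) = (-101/13 + (10 - 144))*(-128) = (-101/13 - 134)*(-128) = -1843/13*(-128) = 235904/13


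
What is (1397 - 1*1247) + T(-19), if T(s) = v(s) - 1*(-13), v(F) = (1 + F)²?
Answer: 487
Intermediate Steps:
T(s) = 13 + (1 + s)² (T(s) = (1 + s)² - 1*(-13) = (1 + s)² + 13 = 13 + (1 + s)²)
(1397 - 1*1247) + T(-19) = (1397 - 1*1247) + (13 + (1 - 19)²) = (1397 - 1247) + (13 + (-18)²) = 150 + (13 + 324) = 150 + 337 = 487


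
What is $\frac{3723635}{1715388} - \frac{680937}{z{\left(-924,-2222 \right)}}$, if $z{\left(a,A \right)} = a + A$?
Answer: $\frac{589892857133}{2698305324} \approx 218.62$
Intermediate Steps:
$z{\left(a,A \right)} = A + a$
$\frac{3723635}{1715388} - \frac{680937}{z{\left(-924,-2222 \right)}} = \frac{3723635}{1715388} - \frac{680937}{-2222 - 924} = 3723635 \cdot \frac{1}{1715388} - \frac{680937}{-3146} = \frac{3723635}{1715388} - - \frac{680937}{3146} = \frac{3723635}{1715388} + \frac{680937}{3146} = \frac{589892857133}{2698305324}$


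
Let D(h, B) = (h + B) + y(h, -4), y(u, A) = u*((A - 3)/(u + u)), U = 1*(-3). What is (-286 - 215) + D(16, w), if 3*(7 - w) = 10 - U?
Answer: -2915/6 ≈ -485.83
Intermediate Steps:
U = -3
w = 8/3 (w = 7 - (10 - 1*(-3))/3 = 7 - (10 + 3)/3 = 7 - 1/3*13 = 7 - 13/3 = 8/3 ≈ 2.6667)
y(u, A) = -3/2 + A/2 (y(u, A) = u*((-3 + A)/((2*u))) = u*((-3 + A)*(1/(2*u))) = u*((-3 + A)/(2*u)) = -3/2 + A/2)
D(h, B) = -7/2 + B + h (D(h, B) = (h + B) + (-3/2 + (1/2)*(-4)) = (B + h) + (-3/2 - 2) = (B + h) - 7/2 = -7/2 + B + h)
(-286 - 215) + D(16, w) = (-286 - 215) + (-7/2 + 8/3 + 16) = -501 + 91/6 = -2915/6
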